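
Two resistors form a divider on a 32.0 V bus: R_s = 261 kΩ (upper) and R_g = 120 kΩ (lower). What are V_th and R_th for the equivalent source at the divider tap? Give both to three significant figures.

V_th is the open-circuit tap voltage: 32.0 × 120/(261 + 120) = 10.1 V.
With the supply zeroed, R_s and R_g appear in parallel from the tap: R_th = R_s‖R_g = (261 × 120)/381.0 = 82.2 kΩ.

V_th = 10.1 V, R_th = 82.2 kΩ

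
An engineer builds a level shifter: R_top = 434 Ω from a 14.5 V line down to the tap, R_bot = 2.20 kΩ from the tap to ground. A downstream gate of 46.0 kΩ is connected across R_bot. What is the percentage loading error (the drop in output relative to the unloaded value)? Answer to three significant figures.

The divider's output (Thévenin) resistance is R_top‖R_bot = 362.5 Ω.
Fractional drop under load = R_th/(R_th + R_L) = 362.5 / (362.5 + 46000) = 0.007819.
So the output falls by 0.782 %.

0.782 %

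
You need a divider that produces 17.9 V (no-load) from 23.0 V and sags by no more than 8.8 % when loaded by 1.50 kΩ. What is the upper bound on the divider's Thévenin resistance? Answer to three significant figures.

Loading drop = R_th/(R_th + R_L) ≤ 0.0880, so R_th ≤ R_L · ε/(1−ε) = 1.50 kΩ × 0.0880/0.9120 = 145 Ω.

R_th ≤ 145 Ω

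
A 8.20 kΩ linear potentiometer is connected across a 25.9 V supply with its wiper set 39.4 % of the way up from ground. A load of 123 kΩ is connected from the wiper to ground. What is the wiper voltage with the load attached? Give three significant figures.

V ≈ 10.0 V

The wiper splits the pot into (1−α)R = 4.969 kΩ above and αR = 3.231 kΩ below.
Lower section ‖ load = 3.148 kΩ.
V_wiper = 25.9 × 3.148/(4.969 + 3.148) = 10.0 V.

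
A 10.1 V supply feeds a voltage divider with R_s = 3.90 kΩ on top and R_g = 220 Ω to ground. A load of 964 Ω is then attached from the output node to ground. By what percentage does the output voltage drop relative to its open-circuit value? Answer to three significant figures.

17.8 %

The divider's output (Thévenin) resistance is R_s‖R_g = 208.3 Ω.
Fractional drop under load = R_th/(R_th + R_L) = 208.3 / (208.3 + 964) = 0.1777.
So the output falls by 17.8 %.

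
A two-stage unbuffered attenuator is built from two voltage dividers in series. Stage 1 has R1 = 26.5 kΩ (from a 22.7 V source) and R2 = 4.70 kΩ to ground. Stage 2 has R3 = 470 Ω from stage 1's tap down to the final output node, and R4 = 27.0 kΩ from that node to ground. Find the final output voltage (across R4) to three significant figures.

V_out ≈ 2.93 V

Stage 2 presents R3+R4 = 27470 Ω as a load on stage 1's tap.
Stage 1's lower leg becomes R2‖(R3+R4) = 4013 Ω, so V_mid = 22.7 × 4013/30510 = 2.986 V.
Stage 2 is itself unloaded: V_out = V_mid × R4/(R3+R4) = 2.986 × 27000/27470 = 2.93 V.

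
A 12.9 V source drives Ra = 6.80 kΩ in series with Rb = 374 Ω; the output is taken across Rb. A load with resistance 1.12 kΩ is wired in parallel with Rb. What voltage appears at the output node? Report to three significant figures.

V_out ≈ 0.511 V

The load sits in parallel with Rb: Rb‖R_L = (374 × 1120) / (374 + 1120) = 280.4 Ω.
V_out = 12.9 × 280.4 / (6800 + 280.4) = 12.9 × 280.4/7080 = 0.511 V.
(Unloaded it would have been 0.673 V.)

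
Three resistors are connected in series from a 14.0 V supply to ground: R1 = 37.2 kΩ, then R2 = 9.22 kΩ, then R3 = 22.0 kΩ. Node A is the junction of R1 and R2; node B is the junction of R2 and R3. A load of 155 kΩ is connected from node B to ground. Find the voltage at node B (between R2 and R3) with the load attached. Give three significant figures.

At node B, R3 is in parallel with the load: R3‖R_L = 19.27 kΩ.
Below node A the resistance is R2 + (R3‖R_L) = 28.49 kΩ, so V_A = 14.0 × 28.49/65.69 = 6.071 V.
Then V_B = V_A × (R3‖R_L)/(R2 + R3‖R_L) = 6.071 × 19.27/28.49 = 4.11 V.

V ≈ 4.11 V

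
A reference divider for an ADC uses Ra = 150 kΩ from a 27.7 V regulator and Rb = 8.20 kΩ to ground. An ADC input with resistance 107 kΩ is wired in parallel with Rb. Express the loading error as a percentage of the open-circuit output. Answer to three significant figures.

6.77 %

The divider's output (Thévenin) resistance is Ra‖Rb = 7.775 kΩ.
Fractional drop under load = R_th/(R_th + R_L) = 7.775 / (7.775 + 107) = 0.06774.
So the output falls by 6.77 %.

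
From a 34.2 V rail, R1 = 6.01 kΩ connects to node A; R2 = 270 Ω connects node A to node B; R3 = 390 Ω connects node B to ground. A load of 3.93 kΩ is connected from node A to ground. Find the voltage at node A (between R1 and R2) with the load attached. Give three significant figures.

V ≈ 2.94 V

Below node A the series string R2+R3 = 660.0 Ω sits in parallel with the 3930 Ω load: 565.1 Ω.
V_A = 34.2 × 565.1/(6010 + 565.1) = 2.94 V.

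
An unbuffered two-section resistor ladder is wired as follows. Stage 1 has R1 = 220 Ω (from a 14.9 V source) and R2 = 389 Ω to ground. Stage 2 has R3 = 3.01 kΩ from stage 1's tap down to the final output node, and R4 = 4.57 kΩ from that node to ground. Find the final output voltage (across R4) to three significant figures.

V_out ≈ 5.63 V

Stage 2 presents R3+R4 = 7580 Ω as a load on stage 1's tap.
Stage 1's lower leg becomes R2‖(R3+R4) = 370.0 Ω, so V_mid = 14.9 × 370.0/590.0 = 9.344 V.
Stage 2 is itself unloaded: V_out = V_mid × R4/(R3+R4) = 9.344 × 4570/7580 = 5.63 V.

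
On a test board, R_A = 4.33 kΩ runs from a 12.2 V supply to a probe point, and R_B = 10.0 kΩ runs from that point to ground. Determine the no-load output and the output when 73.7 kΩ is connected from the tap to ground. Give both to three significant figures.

Open-circuit: V = 12.2 × 10.0/(4.33 + 10.0) = 8.51 V.
With the load, R_B becomes R_B‖R_L = 8.805 kΩ, so V = 12.2 × 8.805/13.14 = 8.18 V.

Unloaded: 8.51 V; loaded: 8.18 V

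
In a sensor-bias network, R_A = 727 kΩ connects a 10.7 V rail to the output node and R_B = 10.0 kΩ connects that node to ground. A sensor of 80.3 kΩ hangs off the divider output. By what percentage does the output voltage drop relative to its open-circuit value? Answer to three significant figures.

Unloaded V = 10.7 × 10.0/737.0 = 0.14518 V.
Loaded: R_B‖R_L = 8.893 kΩ, giving V = 10.7 × 8.893/735.9 = 0.12930 V.
Drop = (0.14518 − 0.12930) / 0.14518 = 10.9 %.

10.9 %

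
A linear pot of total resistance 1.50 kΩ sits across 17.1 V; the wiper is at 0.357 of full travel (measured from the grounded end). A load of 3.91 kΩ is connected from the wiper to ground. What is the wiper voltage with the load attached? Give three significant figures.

V ≈ 5.61 V

The wiper splits the pot into (1−α)R = 964.5 Ω above and αR = 535.5 Ω below.
Lower section ‖ load = 471.0 Ω.
V_wiper = 17.1 × 471.0/(964.5 + 471.0) = 5.61 V.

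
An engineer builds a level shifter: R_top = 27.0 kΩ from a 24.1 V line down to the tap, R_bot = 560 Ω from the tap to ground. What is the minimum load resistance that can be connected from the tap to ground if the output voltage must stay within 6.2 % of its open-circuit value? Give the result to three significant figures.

R_L(min) ≈ 8.30 kΩ

Output resistance R_th = R_top‖R_bot = (27000 × 560)/27560 = 548.6 Ω.
The fractional drop is R_th/(R_th + R_L); requiring this ≤ 0.0620 gives R_L ≥ R_th(1/0.0620 − 1) = 548.6 × 15.13 = 8.30 kΩ.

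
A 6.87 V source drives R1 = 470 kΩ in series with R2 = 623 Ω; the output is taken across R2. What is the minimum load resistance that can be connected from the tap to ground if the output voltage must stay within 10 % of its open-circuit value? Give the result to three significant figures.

Output resistance R_th = R1‖R2 = (470000 × 623)/470600 = 622.2 Ω.
The fractional drop is R_th/(R_th + R_L); requiring this ≤ 0.100 gives R_L ≥ R_th(1/0.100 − 1) = 622.2 × 9.000 = 5.60 kΩ.

R_L(min) ≈ 5.60 kΩ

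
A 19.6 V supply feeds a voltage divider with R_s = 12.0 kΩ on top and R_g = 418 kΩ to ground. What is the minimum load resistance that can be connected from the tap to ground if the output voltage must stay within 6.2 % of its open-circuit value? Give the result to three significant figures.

Output resistance R_th = R_s‖R_g = (12.0 × 418)/430.0 = 11.67 kΩ.
The fractional drop is R_th/(R_th + R_L); requiring this ≤ 0.0620 gives R_L ≥ R_th(1/0.0620 − 1) = 11.67 × 15.13 = 176 kΩ.

R_L(min) ≈ 176 kΩ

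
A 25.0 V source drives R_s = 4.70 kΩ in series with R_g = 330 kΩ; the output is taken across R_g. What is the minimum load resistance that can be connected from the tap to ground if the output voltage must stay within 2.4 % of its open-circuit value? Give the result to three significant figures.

R_L(min) ≈ 188 kΩ

Output resistance R_th = R_s‖R_g = (4.70 × 330)/334.7 = 4.634 kΩ.
The fractional drop is R_th/(R_th + R_L); requiring this ≤ 0.0240 gives R_L ≥ R_th(1/0.0240 − 1) = 4.634 × 40.67 = 188 kΩ.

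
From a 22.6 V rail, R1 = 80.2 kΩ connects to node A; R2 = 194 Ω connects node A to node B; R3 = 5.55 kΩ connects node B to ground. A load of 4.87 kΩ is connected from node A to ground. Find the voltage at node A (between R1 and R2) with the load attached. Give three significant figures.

Below node A the series string R2+R3 = 5744 Ω sits in parallel with the 4870 Ω load: 2636 Ω.
V_A = 22.6 × 2636/(80200 + 2636) = 0.719 V.

V ≈ 0.719 V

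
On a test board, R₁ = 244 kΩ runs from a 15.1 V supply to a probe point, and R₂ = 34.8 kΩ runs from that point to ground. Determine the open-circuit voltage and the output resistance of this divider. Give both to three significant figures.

V_th is the open-circuit tap voltage: 15.1 × 34.8/(244 + 34.8) = 1.88 V.
With the supply zeroed, R₁ and R₂ appear in parallel from the tap: R_th = R₁‖R₂ = (244 × 34.8)/278.8 = 30.5 kΩ.

V_th = 1.88 V, R_th = 30.5 kΩ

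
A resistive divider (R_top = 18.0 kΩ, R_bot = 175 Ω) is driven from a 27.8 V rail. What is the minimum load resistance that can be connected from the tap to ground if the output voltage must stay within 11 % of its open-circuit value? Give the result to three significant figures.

Output resistance R_th = R_top‖R_bot = (18000 × 175)/18180 = 173.3 Ω.
The fractional drop is R_th/(R_th + R_L); requiring this ≤ 0.110 gives R_L ≥ R_th(1/0.110 − 1) = 173.3 × 8.091 = 1.40 kΩ.

R_L(min) ≈ 1.40 kΩ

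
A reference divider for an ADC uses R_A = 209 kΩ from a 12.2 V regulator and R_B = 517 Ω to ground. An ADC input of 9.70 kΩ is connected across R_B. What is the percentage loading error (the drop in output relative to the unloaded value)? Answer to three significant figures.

5.05 %

The divider's output (Thévenin) resistance is R_A‖R_B = 515.7 Ω.
Fractional drop under load = R_th/(R_th + R_L) = 515.7 / (515.7 + 9700) = 0.05048.
So the output falls by 5.05 %.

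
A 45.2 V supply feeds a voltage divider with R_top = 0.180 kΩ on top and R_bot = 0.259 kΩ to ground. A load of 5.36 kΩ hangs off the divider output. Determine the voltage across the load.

The load sits in parallel with R_bot: R_bot‖R_L = (259 × 5360) / (259 + 5360) = 247.1 Ω.
V_out = 45.2 × 247.1 / (180 + 247.1) = 45.2 × 247.1/427.1 = 26.1 V.
(Unloaded it would have been 26.7 V.)

V_out ≈ 26.1 V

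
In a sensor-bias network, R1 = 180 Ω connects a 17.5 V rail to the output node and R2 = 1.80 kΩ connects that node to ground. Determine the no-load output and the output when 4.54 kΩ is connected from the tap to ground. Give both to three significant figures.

Open-circuit: V = 17.5 × 1800/(180 + 1800) = 15.9 V.
With the load, R2 becomes R2‖R_L = 1289 Ω, so V = 17.5 × 1289/1469 = 15.4 V.

Unloaded: 15.9 V; loaded: 15.4 V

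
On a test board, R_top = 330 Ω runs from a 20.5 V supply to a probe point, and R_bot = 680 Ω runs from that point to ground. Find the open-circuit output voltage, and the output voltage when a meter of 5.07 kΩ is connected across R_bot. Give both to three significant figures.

Unloaded: 13.8 V; loaded: 13.2 V

Open-circuit: V = 20.5 × 680/(330 + 680) = 13.8 V.
With the load, R_bot becomes R_bot‖R_L = 599.6 Ω, so V = 20.5 × 599.6/929.6 = 13.2 V.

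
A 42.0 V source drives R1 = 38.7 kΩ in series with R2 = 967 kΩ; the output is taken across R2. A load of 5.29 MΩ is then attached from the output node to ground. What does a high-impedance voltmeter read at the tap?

V_out ≈ 40.1 V

The load sits in parallel with R2: R2‖R_L = (967 × 5290) / (967 + 5290) = 817.6 kΩ.
V_out = 42.0 × 817.6 / (38.7 + 817.6) = 42.0 × 817.6/856.3 = 40.1 V.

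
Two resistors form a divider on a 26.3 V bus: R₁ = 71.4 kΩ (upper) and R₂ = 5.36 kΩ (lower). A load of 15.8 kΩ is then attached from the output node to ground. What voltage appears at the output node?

V_out ≈ 1.40 V

The load sits in parallel with R₂: R₂‖R_L = (5.36 × 15.8) / (5.36 + 15.8) = 4.002 kΩ.
V_out = 26.3 × 4.002 / (71.4 + 4.002) = 26.3 × 4.002/75.40 = 1.40 V.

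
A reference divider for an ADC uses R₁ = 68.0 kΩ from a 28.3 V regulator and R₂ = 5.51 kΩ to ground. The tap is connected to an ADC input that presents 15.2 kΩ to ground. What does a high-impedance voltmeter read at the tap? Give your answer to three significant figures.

V_out ≈ 1.59 V

The load sits in parallel with R₂: R₂‖R_L = (5.51 × 15.2) / (5.51 + 15.2) = 4.044 kΩ.
V_out = 28.3 × 4.044 / (68.0 + 4.044) = 28.3 × 4.044/72.04 = 1.59 V.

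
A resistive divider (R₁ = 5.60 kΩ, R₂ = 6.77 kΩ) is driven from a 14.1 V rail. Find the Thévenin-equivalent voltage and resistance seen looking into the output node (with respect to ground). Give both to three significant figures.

V_th is the open-circuit tap voltage: 14.1 × 6.77/(5.60 + 6.77) = 7.72 V.
With the supply zeroed, R₁ and R₂ appear in parallel from the tap: R_th = R₁‖R₂ = (5.60 × 6.77)/12.37 = 3.06 kΩ.

V_th = 7.72 V, R_th = 3.06 kΩ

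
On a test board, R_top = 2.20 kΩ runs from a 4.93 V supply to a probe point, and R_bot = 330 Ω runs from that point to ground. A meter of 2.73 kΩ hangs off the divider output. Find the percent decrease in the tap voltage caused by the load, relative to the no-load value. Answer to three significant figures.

Unloaded V = 4.93 × 330/2530 = 0.64304 V.
Loaded: R_bot‖R_L = 294.4 Ω, giving V = 4.93 × 294.4/2494 = 0.58188 V.
Drop = (0.64304 − 0.58188) / 0.64304 = 9.51 %.

9.51 %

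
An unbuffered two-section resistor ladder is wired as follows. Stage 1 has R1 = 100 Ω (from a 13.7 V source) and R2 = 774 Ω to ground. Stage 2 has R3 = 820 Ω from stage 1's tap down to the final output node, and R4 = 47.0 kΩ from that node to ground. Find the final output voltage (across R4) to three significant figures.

Stage 2 presents R3+R4 = 47820 Ω as a load on stage 1's tap.
Stage 1's lower leg becomes R2‖(R3+R4) = 761.7 Ω, so V_mid = 13.7 × 761.7/861.7 = 12.11 V.
Stage 2 is itself unloaded: V_out = V_mid × R4/(R3+R4) = 12.11 × 47000/47820 = 11.9 V.

V_out ≈ 11.9 V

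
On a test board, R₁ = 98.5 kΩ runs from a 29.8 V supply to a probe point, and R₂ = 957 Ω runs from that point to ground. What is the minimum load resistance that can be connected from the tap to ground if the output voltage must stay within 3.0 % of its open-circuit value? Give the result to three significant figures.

R_L(min) ≈ 30.6 kΩ

Output resistance R_th = R₁‖R₂ = (98500 × 957)/99460 = 947.8 Ω.
The fractional drop is R_th/(R_th + R_L); requiring this ≤ 0.0300 gives R_L ≥ R_th(1/0.0300 − 1) = 947.8 × 32.33 = 30.6 kΩ.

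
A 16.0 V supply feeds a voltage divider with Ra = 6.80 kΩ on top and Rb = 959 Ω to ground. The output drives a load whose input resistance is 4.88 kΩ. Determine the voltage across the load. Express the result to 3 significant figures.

V_out ≈ 1.69 V

The load sits in parallel with Rb: Rb‖R_L = (959 × 4880) / (959 + 4880) = 801.5 Ω.
V_out = 16.0 × 801.5 / (6800 + 801.5) = 16.0 × 801.5/7601 = 1.69 V.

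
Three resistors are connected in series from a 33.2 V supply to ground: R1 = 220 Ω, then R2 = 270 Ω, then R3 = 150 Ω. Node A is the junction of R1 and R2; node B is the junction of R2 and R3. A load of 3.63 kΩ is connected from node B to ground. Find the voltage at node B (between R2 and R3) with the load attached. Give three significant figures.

At node B, R3 is in parallel with the load: R3‖R_L = 144.0 Ω.
Below node A the resistance is R2 + (R3‖R_L) = 414.0 Ω, so V_A = 33.2 × 414.0/634.0 = 21.68 V.
Then V_B = V_A × (R3‖R_L)/(R2 + R3‖R_L) = 21.68 × 144.0/414.0 = 7.54 V.

V ≈ 7.54 V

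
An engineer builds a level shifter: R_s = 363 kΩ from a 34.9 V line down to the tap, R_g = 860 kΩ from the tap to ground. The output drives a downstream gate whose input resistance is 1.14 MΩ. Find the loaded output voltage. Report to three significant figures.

V_out ≈ 20.1 V

The load sits in parallel with R_g: R_g‖R_L = (860 × 1140) / (860 + 1140) = 490.2 kΩ.
V_out = 34.9 × 490.2 / (363 + 490.2) = 34.9 × 490.2/853.2 = 20.1 V.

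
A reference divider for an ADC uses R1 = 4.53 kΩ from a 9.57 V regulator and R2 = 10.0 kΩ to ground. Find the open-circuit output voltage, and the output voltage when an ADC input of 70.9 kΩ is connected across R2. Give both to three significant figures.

Open-circuit: V = 9.57 × 10.0/(4.53 + 10.0) = 6.59 V.
With the load, R2 becomes R2‖R_L = 8.764 kΩ, so V = 9.57 × 8.764/13.29 = 6.31 V.

Unloaded: 6.59 V; loaded: 6.31 V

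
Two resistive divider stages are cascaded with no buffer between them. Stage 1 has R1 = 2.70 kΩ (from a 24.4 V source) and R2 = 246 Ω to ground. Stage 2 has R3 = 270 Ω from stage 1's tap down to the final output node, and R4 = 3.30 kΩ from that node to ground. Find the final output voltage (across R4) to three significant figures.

V_out ≈ 1.77 V

Stage 2 presents R3+R4 = 3570 Ω as a load on stage 1's tap.
Stage 1's lower leg becomes R2‖(R3+R4) = 230.1 Ω, so V_mid = 24.4 × 230.1/2930 = 1.916 V.
Stage 2 is itself unloaded: V_out = V_mid × R4/(R3+R4) = 1.916 × 3300/3570 = 1.77 V.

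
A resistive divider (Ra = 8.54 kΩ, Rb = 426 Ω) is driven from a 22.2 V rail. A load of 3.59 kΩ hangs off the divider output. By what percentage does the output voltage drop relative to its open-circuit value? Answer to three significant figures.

10.2 %

Unloaded V = 22.2 × 426/8966 = 1.0548 V.
Loaded: Rb‖R_L = 380.8 Ω, giving V = 22.2 × 380.8/8921 = 0.94767 V.
Drop = (1.0548 − 0.94767) / 1.0548 = 10.2 %.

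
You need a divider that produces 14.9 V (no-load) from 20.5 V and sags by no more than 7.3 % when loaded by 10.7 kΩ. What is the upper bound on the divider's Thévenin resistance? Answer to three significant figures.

R_th ≤ 843 Ω

Loading drop = R_th/(R_th + R_L) ≤ 0.0730, so R_th ≤ R_L · ε/(1−ε) = 10.7 kΩ × 0.0730/0.9270 = 843 Ω.
(Any R1, R2 with R2/(R1+R2) = 0.727 and R1‖R2 ≤ 843 Ω will meet the spec.)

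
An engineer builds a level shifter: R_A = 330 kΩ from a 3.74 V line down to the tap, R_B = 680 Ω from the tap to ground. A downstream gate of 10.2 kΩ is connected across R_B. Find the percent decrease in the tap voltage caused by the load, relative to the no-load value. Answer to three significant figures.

The divider's output (Thévenin) resistance is R_A‖R_B = 678.6 Ω.
Fractional drop under load = R_th/(R_th + R_L) = 678.6 / (678.6 + 10200) = 0.06238.
So the output falls by 6.24 %.

6.24 %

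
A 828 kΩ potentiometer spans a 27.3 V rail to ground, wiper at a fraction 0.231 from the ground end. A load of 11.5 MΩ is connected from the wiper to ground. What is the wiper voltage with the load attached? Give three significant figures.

The wiper splits the pot into (1−α)R = 636.7 kΩ above and αR = 191.3 kΩ below.
Lower section ‖ load = 188.1 kΩ.
V_wiper = 27.3 × 188.1/(636.7 + 188.1) = 6.23 V.

V ≈ 6.23 V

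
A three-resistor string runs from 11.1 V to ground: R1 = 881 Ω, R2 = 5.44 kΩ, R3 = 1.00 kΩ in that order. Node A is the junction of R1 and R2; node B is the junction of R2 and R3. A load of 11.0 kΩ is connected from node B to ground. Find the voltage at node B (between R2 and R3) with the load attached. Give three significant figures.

V ≈ 1.41 V

At node B, R3 is in parallel with the load: R3‖R_L = 916.7 Ω.
Below node A the resistance is R2 + (R3‖R_L) = 6357 Ω, so V_A = 11.1 × 6357/7238 = 9.749 V.
Then V_B = V_A × (R3‖R_L)/(R2 + R3‖R_L) = 9.749 × 916.7/6357 = 1.41 V.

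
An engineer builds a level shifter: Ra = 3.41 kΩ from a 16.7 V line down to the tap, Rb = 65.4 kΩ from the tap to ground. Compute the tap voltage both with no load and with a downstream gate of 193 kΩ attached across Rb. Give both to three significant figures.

Open-circuit: V = 16.7 × 65.4/(3.41 + 65.4) = 15.9 V.
With the load, Rb becomes Rb‖R_L = 48.85 kΩ, so V = 16.7 × 48.85/52.26 = 15.6 V.

Unloaded: 15.9 V; loaded: 15.6 V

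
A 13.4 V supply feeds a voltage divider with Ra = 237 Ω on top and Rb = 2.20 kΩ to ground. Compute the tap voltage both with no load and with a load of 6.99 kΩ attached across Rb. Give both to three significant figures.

Unloaded: 12.1 V; loaded: 11.7 V

Open-circuit: V = 13.4 × 2200/(237 + 2200) = 12.1 V.
With the load, Rb becomes Rb‖R_L = 1673 Ω, so V = 13.4 × 1673/1910 = 11.7 V.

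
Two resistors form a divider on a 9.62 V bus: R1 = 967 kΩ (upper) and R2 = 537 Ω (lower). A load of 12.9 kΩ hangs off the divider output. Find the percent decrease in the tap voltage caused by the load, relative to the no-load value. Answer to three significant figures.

The divider's output (Thévenin) resistance is R1‖R2 = 536.7 Ω.
Fractional drop under load = R_th/(R_th + R_L) = 536.7 / (536.7 + 12900) = 0.03994.
So the output falls by 3.99 %.

3.99 %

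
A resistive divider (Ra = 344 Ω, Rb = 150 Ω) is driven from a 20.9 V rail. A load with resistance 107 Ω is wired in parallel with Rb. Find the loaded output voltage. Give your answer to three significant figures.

V_out ≈ 3.21 V

The load sits in parallel with Rb: Rb‖R_L = (150 × 107) / (150 + 107) = 62.45 Ω.
V_out = 20.9 × 62.45 / (344 + 62.45) = 20.9 × 62.45/406.5 = 3.21 V.
(Unloaded it would have been 6.35 V.)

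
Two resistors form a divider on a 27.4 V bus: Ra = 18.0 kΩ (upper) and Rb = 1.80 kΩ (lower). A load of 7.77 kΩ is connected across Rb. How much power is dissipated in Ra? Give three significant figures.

Total resistance from the source is Ra + (Rb‖R_L) = 19.46 kΩ, so I = 27.4/19.46 kΩ = 1.408 mA.
P = I²·Ra = (1.408 mA)² × 18.0 kΩ = 35.7 mW.

P ≈ 35.7 mW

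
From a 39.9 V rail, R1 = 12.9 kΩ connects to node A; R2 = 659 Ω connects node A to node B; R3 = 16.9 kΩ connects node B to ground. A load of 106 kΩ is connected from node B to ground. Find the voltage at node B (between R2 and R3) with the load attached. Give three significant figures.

V ≈ 20.7 V

At node B, R3 is in parallel with the load: R3‖R_L = 14580 Ω.
Below node A the resistance is R2 + (R3‖R_L) = 15240 Ω, so V_A = 39.9 × 15240/28140 = 21.61 V.
Then V_B = V_A × (R3‖R_L)/(R2 + R3‖R_L) = 21.61 × 14580/15240 = 20.7 V.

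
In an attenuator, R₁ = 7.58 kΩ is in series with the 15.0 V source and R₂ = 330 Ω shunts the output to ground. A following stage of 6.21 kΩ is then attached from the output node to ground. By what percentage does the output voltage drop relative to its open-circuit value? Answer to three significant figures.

The divider's output (Thévenin) resistance is R₁‖R₂ = 316.2 Ω.
Fractional drop under load = R_th/(R_th + R_L) = 316.2 / (316.2 + 6210) = 0.04846.
So the output falls by 4.85 %.

4.85 %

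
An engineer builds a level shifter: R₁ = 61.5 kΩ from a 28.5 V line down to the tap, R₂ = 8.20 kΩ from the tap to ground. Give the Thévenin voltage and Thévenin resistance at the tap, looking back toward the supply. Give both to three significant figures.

V_th is the open-circuit tap voltage: 28.5 × 8.20/(61.5 + 8.20) = 3.35 V.
With the supply zeroed, R₁ and R₂ appear in parallel from the tap: R_th = R₁‖R₂ = (61.5 × 8.20)/69.70 = 7.24 kΩ.

V_th = 3.35 V, R_th = 7.24 kΩ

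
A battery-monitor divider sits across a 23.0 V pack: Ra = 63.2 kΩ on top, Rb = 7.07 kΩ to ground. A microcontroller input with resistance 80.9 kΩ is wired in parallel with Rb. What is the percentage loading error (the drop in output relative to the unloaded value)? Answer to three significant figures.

The divider's output (Thévenin) resistance is Ra‖Rb = 6.359 kΩ.
Fractional drop under load = R_th/(R_th + R_L) = 6.359 / (6.359 + 80.9) = 0.07287.
So the output falls by 7.29 %.

7.29 %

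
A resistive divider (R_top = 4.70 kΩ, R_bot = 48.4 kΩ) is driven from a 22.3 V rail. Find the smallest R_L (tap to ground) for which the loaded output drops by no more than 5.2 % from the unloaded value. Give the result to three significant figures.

R_L(min) ≈ 78.1 kΩ

Output resistance R_th = R_top‖R_bot = (4.70 × 48.4)/53.10 = 4.284 kΩ.
The fractional drop is R_th/(R_th + R_L); requiring this ≤ 0.0520 gives R_L ≥ R_th(1/0.0520 − 1) = 4.284 × 18.23 = 78.1 kΩ.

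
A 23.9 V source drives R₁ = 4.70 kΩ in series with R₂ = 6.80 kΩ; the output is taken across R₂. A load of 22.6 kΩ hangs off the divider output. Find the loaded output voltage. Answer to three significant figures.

The load sits in parallel with R₂: R₂‖R_L = (6.80 × 22.6) / (6.80 + 22.6) = 5.227 kΩ.
V_out = 23.9 × 5.227 / (4.70 + 5.227) = 23.9 × 5.227/9.927 = 12.6 V.

V_out ≈ 12.6 V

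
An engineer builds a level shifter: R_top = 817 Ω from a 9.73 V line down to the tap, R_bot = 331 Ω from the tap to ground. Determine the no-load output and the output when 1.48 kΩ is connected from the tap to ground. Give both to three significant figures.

Unloaded: 2.81 V; loaded: 2.42 V

Open-circuit: V = 9.73 × 331/(817 + 331) = 2.81 V.
With the load, R_bot becomes R_bot‖R_L = 270.5 Ω, so V = 9.73 × 270.5/1088 = 2.42 V.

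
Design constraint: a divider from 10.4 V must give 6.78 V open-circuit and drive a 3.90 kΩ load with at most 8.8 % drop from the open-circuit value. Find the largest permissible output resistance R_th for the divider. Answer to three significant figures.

R_th ≤ 376 Ω

Loading drop = R_th/(R_th + R_L) ≤ 0.0880, so R_th ≤ R_L · ε/(1−ε) = 3.90 kΩ × 0.0880/0.9120 = 376 Ω.
(Any R1, R2 with R2/(R1+R2) = 0.652 and R1‖R2 ≤ 376 Ω will meet the spec.)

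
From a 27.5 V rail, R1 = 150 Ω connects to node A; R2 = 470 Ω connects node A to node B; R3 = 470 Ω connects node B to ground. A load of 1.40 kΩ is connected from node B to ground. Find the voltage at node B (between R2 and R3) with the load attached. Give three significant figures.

At node B, R3 is in parallel with the load: R3‖R_L = 351.9 Ω.
Below node A the resistance is R2 + (R3‖R_L) = 821.9 Ω, so V_A = 27.5 × 821.9/971.9 = 23.26 V.
Then V_B = V_A × (R3‖R_L)/(R2 + R3‖R_L) = 23.26 × 351.9/821.9 = 9.96 V.

V ≈ 9.96 V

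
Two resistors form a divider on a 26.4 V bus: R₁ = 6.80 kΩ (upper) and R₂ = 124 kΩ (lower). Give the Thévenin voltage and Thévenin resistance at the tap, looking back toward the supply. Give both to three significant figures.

V_th = 25.0 V, R_th = 6.45 kΩ

V_th is the open-circuit tap voltage: 26.4 × 124/(6.80 + 124) = 25.0 V.
With the supply zeroed, R₁ and R₂ appear in parallel from the tap: R_th = R₁‖R₂ = (6.80 × 124)/130.8 = 6.45 kΩ.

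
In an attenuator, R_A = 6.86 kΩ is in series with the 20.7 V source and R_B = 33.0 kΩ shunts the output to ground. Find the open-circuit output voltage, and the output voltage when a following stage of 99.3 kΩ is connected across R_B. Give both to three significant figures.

Unloaded: 17.1 V; loaded: 16.2 V

Open-circuit: V = 20.7 × 33.0/(6.86 + 33.0) = 17.1 V.
With the load, R_B becomes R_B‖R_L = 24.77 kΩ, so V = 20.7 × 24.77/31.63 = 16.2 V.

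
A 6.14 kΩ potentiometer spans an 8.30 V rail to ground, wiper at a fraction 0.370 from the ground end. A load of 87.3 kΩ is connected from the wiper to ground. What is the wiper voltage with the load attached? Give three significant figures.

The wiper splits the pot into (1−α)R = 3.868 kΩ above and αR = 2.272 kΩ below.
Lower section ‖ load = 2.214 kΩ.
V_wiper = 8.30 × 2.214/(3.868 + 2.214) = 3.02 V.

V ≈ 3.02 V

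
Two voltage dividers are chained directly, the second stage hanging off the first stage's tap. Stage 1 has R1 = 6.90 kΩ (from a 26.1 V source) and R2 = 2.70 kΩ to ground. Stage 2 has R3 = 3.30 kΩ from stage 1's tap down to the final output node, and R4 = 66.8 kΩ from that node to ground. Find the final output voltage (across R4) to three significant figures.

Stage 2 presents R3+R4 = 70.10 kΩ as a load on stage 1's tap.
Stage 1's lower leg becomes R2‖(R3+R4) = 2.600 kΩ, so V_mid = 26.1 × 2.600/9.500 = 7.143 V.
Stage 2 is itself unloaded: V_out = V_mid × R4/(R3+R4) = 7.143 × 66.8/70.10 = 6.81 V.

V_out ≈ 6.81 V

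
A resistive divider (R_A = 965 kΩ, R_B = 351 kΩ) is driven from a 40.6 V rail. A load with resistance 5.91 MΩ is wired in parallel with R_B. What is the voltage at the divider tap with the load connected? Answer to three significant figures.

The load sits in parallel with R_B: R_B‖R_L = (351 × 5910) / (351 + 5910) = 331.3 kΩ.
V_out = 40.6 × 331.3 / (965 + 331.3) = 40.6 × 331.3/1296 = 10.4 V.

V_out ≈ 10.4 V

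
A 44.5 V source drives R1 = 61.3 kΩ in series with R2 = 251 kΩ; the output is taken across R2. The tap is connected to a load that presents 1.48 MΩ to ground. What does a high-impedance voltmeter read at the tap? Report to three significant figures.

The load sits in parallel with R2: R2‖R_L = (251 × 1480) / (251 + 1480) = 214.6 kΩ.
V_out = 44.5 × 214.6 / (61.3 + 214.6) = 44.5 × 214.6/275.9 = 34.6 V.

V_out ≈ 34.6 V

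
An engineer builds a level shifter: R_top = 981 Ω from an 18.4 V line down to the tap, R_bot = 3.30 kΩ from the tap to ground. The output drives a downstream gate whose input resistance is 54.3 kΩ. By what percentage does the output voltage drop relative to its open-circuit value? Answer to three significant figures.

1.37 %

The divider's output (Thévenin) resistance is R_top‖R_bot = 756.2 Ω.
Fractional drop under load = R_th/(R_th + R_L) = 756.2 / (756.2 + 54300) = 0.01374.
So the output falls by 1.37 %.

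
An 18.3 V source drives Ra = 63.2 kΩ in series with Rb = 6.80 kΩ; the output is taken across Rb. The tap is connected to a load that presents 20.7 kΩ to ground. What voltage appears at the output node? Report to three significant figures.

The load sits in parallel with Rb: Rb‖R_L = (6.80 × 20.7) / (6.80 + 20.7) = 5.119 kΩ.
V_out = 18.3 × 5.119 / (63.2 + 5.119) = 18.3 × 5.119/68.32 = 1.37 V.

V_out ≈ 1.37 V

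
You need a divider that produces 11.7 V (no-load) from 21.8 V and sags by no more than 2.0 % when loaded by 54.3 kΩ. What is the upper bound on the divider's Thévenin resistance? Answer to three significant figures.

Loading drop = R_th/(R_th + R_L) ≤ 0.0200, so R_th ≤ R_L · ε/(1−ε) = 54.3 kΩ × 0.0200/0.9800 = 1.11 kΩ.

R_th ≤ 1.11 kΩ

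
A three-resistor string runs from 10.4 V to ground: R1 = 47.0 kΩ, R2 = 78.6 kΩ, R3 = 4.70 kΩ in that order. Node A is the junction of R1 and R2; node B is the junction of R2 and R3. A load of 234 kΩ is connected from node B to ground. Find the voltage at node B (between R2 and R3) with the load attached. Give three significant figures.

V ≈ 0.368 V

At node B, R3 is in parallel with the load: R3‖R_L = 4.607 kΩ.
Below node A the resistance is R2 + (R3‖R_L) = 83.21 kΩ, so V_A = 10.4 × 83.21/130.2 = 6.646 V.
Then V_B = V_A × (R3‖R_L)/(R2 + R3‖R_L) = 6.646 × 4.607/83.21 = 0.368 V.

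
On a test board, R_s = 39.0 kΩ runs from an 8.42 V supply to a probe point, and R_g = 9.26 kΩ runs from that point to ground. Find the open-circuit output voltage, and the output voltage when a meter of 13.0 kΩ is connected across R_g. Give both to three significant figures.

Open-circuit: V = 8.42 × 9.26/(39.0 + 9.26) = 1.62 V.
With the load, R_g becomes R_g‖R_L = 5.408 kΩ, so V = 8.42 × 5.408/44.41 = 1.03 V.

Unloaded: 1.62 V; loaded: 1.03 V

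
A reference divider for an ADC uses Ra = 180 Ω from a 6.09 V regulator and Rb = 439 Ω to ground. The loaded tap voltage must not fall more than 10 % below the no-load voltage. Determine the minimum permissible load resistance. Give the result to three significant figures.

Output resistance R_th = Ra‖Rb = (180 × 439)/619.0 = 127.7 Ω.
The fractional drop is R_th/(R_th + R_L); requiring this ≤ 0.100 gives R_L ≥ R_th(1/0.100 − 1) = 127.7 × 9.000 = 1.15 kΩ.

R_L(min) ≈ 1.15 kΩ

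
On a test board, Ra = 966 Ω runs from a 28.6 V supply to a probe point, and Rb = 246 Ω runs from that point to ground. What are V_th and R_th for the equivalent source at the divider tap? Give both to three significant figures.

V_th = 5.80 V, R_th = 196 Ω

V_th is the open-circuit tap voltage: 28.6 × 246/(966 + 246) = 5.80 V.
With the supply zeroed, Ra and Rb appear in parallel from the tap: R_th = Ra‖Rb = (966 × 246)/1212 = 196 Ω.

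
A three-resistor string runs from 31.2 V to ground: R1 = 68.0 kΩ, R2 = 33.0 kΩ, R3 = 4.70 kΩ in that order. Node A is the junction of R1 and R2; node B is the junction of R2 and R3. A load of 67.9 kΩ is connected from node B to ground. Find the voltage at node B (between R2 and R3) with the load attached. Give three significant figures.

At node B, R3 is in parallel with the load: R3‖R_L = 4.396 kΩ.
Below node A the resistance is R2 + (R3‖R_L) = 37.40 kΩ, so V_A = 31.2 × 37.40/105.4 = 11.07 V.
Then V_B = V_A × (R3‖R_L)/(R2 + R3‖R_L) = 11.07 × 4.396/37.40 = 1.30 V.

V ≈ 1.30 V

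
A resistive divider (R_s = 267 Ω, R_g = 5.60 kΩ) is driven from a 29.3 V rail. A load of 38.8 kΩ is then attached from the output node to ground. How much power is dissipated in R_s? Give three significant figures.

P ≈ 8.61 mW

Total resistance from the source is R_s + (R_g‖R_L) = 5161 Ω, so I = 29.3/5161 Ω = 5.678 mA.
P = I²·R_s = (5.678 mA)² × 267 Ω = 8.61 mW.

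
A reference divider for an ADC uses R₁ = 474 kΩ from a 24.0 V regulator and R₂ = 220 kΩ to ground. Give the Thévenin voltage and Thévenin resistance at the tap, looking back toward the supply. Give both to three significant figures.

V_th = 7.61 V, R_th = 150 kΩ

V_th is the open-circuit tap voltage: 24.0 × 220/(474 + 220) = 7.61 V.
With the supply zeroed, R₁ and R₂ appear in parallel from the tap: R_th = R₁‖R₂ = (474 × 220)/694.0 = 150 kΩ.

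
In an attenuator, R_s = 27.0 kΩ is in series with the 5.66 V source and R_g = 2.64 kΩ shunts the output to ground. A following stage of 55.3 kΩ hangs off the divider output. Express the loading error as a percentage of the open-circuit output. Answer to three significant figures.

The divider's output (Thévenin) resistance is R_s‖R_g = 2.405 kΩ.
Fractional drop under load = R_th/(R_th + R_L) = 2.405 / (2.405 + 55.3) = 0.04168.
So the output falls by 4.17 %.

4.17 %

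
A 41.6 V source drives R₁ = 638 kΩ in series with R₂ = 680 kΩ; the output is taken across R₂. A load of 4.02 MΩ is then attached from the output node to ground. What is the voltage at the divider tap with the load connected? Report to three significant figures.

V_out ≈ 19.8 V

The load sits in parallel with R₂: R₂‖R_L = (680 × 4020) / (680 + 4020) = 581.6 kΩ.
V_out = 41.6 × 581.6 / (638 + 581.6) = 41.6 × 581.6/1220 = 19.8 V.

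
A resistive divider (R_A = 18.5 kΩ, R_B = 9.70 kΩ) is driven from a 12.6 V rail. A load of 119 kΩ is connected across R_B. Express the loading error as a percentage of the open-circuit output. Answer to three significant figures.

5.08 %

The divider's output (Thévenin) resistance is R_A‖R_B = 6.363 kΩ.
Fractional drop under load = R_th/(R_th + R_L) = 6.363 / (6.363 + 119) = 0.05076.
So the output falls by 5.08 %.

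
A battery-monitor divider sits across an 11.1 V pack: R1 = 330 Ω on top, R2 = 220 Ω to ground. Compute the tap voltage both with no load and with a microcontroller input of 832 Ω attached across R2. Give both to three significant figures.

Open-circuit: V = 11.1 × 220/(330 + 220) = 4.44 V.
With the load, R2 becomes R2‖R_L = 174.0 Ω, so V = 11.1 × 174.0/504.0 = 3.83 V.

Unloaded: 4.44 V; loaded: 3.83 V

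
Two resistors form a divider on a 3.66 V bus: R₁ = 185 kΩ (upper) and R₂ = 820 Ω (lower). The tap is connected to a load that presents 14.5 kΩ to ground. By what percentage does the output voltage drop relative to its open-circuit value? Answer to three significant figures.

5.33 %

The divider's output (Thévenin) resistance is R₁‖R₂ = 816.4 Ω.
Fractional drop under load = R_th/(R_th + R_L) = 816.4 / (816.4 + 14500) = 0.05330.
So the output falls by 5.33 %.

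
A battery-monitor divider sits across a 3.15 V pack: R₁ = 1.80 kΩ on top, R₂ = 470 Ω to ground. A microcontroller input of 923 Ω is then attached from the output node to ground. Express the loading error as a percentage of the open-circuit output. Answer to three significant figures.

28.8 %

The divider's output (Thévenin) resistance is R₁‖R₂ = 372.7 Ω.
Fractional drop under load = R_th/(R_th + R_L) = 372.7 / (372.7 + 923) = 0.2876.
So the output falls by 28.8 %.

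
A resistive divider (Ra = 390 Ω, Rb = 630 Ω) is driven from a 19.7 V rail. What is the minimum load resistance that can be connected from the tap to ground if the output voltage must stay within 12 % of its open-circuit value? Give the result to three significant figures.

R_L(min) ≈ 1.77 kΩ

Output resistance R_th = Ra‖Rb = (390 × 630)/1020 = 240.9 Ω.
The fractional drop is R_th/(R_th + R_L); requiring this ≤ 0.120 gives R_L ≥ R_th(1/0.120 − 1) = 240.9 × 7.333 = 1.77 kΩ.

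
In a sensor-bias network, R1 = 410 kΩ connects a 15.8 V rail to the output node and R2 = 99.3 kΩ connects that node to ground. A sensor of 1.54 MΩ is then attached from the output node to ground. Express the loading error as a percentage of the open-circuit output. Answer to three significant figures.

4.93 %

The divider's output (Thévenin) resistance is R1‖R2 = 79.94 kΩ.
Fractional drop under load = R_th/(R_th + R_L) = 79.94 / (79.94 + 1540) = 0.04935.
So the output falls by 4.93 %.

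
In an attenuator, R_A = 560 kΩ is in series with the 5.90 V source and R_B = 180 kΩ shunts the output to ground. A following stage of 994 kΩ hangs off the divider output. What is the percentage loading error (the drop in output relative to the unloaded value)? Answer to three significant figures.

12.1 %

The divider's output (Thévenin) resistance is R_A‖R_B = 136.2 kΩ.
Fractional drop under load = R_th/(R_th + R_L) = 136.2 / (136.2 + 994) = 0.1205.
So the output falls by 12.1 %.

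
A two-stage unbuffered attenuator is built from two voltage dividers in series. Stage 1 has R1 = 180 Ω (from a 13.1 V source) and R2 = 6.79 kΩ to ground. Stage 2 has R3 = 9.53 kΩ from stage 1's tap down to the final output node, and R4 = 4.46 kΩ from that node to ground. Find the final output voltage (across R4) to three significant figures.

V_out ≈ 4.02 V

Stage 2 presents R3+R4 = 13990 Ω as a load on stage 1's tap.
Stage 1's lower leg becomes R2‖(R3+R4) = 4571 Ω, so V_mid = 13.1 × 4571/4751 = 12.60 V.
Stage 2 is itself unloaded: V_out = V_mid × R4/(R3+R4) = 12.60 × 4460/13990 = 4.02 V.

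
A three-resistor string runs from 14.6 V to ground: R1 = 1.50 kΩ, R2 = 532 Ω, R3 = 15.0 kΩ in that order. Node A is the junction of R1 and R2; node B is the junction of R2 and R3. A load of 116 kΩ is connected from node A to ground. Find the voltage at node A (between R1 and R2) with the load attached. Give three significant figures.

V ≈ 13.2 V

Below node A the series string R2+R3 = 15530 Ω sits in parallel with the 116000 Ω load: 13700 Ω.
V_A = 14.6 × 13700/(1500 + 13700) = 13.2 V.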